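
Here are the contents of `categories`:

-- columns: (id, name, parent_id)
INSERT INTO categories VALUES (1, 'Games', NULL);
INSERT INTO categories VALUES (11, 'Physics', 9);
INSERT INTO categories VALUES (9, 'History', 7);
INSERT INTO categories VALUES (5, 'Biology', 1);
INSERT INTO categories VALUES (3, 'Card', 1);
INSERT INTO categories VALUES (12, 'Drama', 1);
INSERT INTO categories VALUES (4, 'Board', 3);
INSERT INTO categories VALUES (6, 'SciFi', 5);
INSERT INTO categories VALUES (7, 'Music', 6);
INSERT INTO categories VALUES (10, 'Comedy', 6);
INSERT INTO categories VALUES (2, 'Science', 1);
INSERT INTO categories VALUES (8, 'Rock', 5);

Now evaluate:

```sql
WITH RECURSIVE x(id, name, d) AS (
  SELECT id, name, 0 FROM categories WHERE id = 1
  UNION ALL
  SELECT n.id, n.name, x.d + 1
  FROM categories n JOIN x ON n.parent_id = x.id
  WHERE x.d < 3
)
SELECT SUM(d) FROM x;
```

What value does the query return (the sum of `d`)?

Base: id=1 (Games) at d 0.
Iteration 1: rows with parent_id in {1} -> Science (id 2, d 1), Card (id 3, d 1), Biology (id 5, d 1), Drama (id 12, d 1).
Iteration 2: rows with parent_id in {2,3,5,12} -> Board (id 4, d 2), SciFi (id 6, d 2), Rock (id 8, d 2).
Iteration 3: rows with parent_id in {4,6,8} -> Music (id 7, d 3), Comedy (id 10, d 3).
Iteration 4: d < 3 fails for all current rows; recursion stops.
SUM(d) = 0 + 1 + 1 + 1 + 1 + 2 + 2 + 2 + 3 + 3 = 16.

16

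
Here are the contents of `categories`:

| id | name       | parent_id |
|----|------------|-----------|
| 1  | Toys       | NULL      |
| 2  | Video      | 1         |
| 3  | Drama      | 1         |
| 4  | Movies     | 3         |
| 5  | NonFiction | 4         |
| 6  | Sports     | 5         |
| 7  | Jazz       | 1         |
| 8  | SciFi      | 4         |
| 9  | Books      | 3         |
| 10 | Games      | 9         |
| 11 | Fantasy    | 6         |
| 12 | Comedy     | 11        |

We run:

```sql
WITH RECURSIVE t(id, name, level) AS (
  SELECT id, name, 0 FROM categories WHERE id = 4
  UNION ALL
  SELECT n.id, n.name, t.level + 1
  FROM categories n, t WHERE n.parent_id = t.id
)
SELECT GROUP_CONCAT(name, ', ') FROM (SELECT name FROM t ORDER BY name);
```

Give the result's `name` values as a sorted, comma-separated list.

Comedy, Fantasy, Movies, NonFiction, SciFi, Sports

Base: id=4 (Movies) at level 0.
Iteration 1: rows with parent_id in {4} -> NonFiction (id 5, level 1), SciFi (id 8, level 1).
Iteration 2: rows with parent_id in {5,8} -> Sports (id 6, level 2).
Iteration 3: rows with parent_id in {6} -> Fantasy (id 11, level 3).
Iteration 4: rows with parent_id in {11} -> Comedy (id 12, level 4).
Iteration 5: no rows with parent_id in {12}; recursion stops.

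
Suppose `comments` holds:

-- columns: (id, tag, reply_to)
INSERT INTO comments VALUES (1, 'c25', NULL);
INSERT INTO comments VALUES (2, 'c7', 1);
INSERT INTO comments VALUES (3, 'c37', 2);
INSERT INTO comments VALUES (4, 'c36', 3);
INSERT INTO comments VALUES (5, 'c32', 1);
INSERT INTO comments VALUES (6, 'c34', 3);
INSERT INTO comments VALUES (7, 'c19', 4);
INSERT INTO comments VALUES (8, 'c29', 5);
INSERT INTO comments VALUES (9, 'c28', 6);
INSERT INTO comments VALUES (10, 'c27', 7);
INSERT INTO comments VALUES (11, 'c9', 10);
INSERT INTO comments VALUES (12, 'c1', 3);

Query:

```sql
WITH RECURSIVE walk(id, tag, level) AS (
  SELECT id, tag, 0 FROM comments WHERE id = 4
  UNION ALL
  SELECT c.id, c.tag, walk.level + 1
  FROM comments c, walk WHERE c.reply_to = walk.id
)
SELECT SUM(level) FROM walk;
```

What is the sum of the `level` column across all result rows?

6

Base: id=4 (c36) at level 0.
Iteration 1: rows with reply_to in {4} -> c19 (id 7, level 1).
Iteration 2: rows with reply_to in {7} -> c27 (id 10, level 2).
Iteration 3: rows with reply_to in {10} -> c9 (id 11, level 3).
Iteration 4: no rows with reply_to in {11}; recursion stops.
SUM(level) = 0 + 1 + 2 + 3 = 6.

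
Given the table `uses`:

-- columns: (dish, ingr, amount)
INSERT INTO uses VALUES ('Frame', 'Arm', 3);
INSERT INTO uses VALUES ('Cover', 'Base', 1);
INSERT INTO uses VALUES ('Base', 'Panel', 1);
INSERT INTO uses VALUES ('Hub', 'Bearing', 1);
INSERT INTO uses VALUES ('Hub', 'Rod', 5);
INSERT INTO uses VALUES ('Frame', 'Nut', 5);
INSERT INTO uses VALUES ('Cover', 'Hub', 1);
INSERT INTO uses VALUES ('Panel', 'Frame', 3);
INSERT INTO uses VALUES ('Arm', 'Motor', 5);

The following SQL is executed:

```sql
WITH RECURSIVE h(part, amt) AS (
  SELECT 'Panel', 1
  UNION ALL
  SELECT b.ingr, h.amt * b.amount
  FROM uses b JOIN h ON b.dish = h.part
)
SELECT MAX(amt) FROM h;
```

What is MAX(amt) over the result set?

Base: (Panel, amt=1).
Iteration 1: components of {Panel} -> Frame = 1*3 = 3.
Iteration 2: components of {Frame} -> Arm = 3*3 = 9, Nut = 3*5 = 15.
Iteration 3: components of {Arm,Nut} -> Motor = 9*5 = 45.
Iteration 4: no further components; recursion stops.
amt values: 1, 3, 9, 15, 45; the maximum is 45.

45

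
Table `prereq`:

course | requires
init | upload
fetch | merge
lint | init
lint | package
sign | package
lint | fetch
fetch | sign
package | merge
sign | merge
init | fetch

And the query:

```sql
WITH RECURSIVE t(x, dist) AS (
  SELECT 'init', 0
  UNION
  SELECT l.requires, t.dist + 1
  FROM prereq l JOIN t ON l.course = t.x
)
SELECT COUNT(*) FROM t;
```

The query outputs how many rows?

8

Base: (init, dist=0).
Iteration 1: edges from {init} -> (fetch, dist=1), (upload, dist=1).
Iteration 2: edges from {fetch,upload} -> (merge, dist=2), (sign, dist=2).
Iteration 3: edges from {merge,sign} -> (merge, dist=3), (package, dist=3).
Iteration 4: edges from {merge,package} -> (merge, dist=4).
Iteration 5: no outgoing edges from {merge}; recursion stops.
Total rows emitted: 8.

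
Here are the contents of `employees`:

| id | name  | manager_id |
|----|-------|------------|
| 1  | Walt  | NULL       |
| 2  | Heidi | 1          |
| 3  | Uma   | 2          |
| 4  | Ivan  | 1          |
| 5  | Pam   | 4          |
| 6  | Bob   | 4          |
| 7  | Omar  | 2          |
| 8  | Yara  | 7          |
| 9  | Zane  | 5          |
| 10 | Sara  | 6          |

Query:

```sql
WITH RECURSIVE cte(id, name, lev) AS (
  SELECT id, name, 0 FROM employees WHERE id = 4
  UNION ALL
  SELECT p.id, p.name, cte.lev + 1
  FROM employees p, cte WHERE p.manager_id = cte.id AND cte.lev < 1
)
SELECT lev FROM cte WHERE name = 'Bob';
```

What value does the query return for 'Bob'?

1

Base: id=4 (Ivan) at lev 0.
Iteration 1: rows with manager_id in {4} -> Pam (id 5, lev 1), Bob (id 6, lev 1).
Iteration 2: lev < 1 fails for all current rows; recursion stops.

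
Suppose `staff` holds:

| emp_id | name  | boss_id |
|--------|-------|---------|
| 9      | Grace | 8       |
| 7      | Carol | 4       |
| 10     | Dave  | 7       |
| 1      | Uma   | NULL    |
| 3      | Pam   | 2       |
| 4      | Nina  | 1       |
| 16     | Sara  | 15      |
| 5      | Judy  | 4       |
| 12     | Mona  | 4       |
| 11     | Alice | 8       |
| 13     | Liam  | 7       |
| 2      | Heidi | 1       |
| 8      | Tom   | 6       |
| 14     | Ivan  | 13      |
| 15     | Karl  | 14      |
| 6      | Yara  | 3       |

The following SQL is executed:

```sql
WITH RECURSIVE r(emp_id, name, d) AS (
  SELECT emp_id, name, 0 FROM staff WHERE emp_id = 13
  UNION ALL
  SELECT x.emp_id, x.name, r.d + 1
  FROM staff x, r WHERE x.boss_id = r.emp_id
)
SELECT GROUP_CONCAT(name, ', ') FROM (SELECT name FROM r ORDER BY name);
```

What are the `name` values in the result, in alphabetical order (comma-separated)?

Ivan, Karl, Liam, Sara

Base: emp_id=13 (Liam) at d 0.
Iteration 1: rows with boss_id in {13} -> Ivan (id 14, d 1).
Iteration 2: rows with boss_id in {14} -> Karl (id 15, d 2).
Iteration 3: rows with boss_id in {15} -> Sara (id 16, d 3).
Iteration 4: no rows with boss_id in {16}; recursion stops.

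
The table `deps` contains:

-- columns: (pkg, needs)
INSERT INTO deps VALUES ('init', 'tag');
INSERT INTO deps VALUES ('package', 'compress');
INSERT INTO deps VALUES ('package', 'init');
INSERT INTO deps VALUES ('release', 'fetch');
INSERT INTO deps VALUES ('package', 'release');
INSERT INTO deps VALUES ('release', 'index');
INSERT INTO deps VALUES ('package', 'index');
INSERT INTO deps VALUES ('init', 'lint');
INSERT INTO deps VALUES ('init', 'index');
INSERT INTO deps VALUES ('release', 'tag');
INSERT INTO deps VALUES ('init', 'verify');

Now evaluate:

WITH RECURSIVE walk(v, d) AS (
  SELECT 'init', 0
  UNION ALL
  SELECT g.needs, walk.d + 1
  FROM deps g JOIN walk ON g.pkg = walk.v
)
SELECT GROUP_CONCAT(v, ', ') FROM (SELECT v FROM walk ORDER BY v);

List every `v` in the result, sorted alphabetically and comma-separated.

index, init, lint, tag, verify

Base: (init, d=0).
Iteration 1: edges from {init} -> (index, d=1), (lint, d=1), (tag, d=1), (verify, d=1).
Iteration 2: no outgoing edges from {index,lint,tag,verify}; recursion stops.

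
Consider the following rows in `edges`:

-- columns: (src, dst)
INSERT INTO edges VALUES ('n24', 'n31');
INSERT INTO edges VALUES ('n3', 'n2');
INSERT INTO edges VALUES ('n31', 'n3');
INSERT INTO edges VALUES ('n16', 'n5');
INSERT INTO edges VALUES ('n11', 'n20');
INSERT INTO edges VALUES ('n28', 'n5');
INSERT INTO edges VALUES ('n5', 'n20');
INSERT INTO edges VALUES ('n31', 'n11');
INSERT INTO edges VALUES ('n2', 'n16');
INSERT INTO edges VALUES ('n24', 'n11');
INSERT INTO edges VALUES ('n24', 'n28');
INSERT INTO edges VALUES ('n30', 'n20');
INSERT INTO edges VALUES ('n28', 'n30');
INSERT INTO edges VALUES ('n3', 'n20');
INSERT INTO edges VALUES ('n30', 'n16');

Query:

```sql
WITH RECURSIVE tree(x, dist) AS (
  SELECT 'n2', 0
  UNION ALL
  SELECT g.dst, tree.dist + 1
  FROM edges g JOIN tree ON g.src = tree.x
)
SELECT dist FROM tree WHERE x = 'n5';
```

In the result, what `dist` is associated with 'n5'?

Base: (n2, dist=0).
Iteration 1: edges from {n2} -> (n16, dist=1).
Iteration 2: edges from {n16} -> (n5, dist=2).
Iteration 3: edges from {n5} -> (n20, dist=3).
Iteration 4: no outgoing edges from {n20}; recursion stops.

2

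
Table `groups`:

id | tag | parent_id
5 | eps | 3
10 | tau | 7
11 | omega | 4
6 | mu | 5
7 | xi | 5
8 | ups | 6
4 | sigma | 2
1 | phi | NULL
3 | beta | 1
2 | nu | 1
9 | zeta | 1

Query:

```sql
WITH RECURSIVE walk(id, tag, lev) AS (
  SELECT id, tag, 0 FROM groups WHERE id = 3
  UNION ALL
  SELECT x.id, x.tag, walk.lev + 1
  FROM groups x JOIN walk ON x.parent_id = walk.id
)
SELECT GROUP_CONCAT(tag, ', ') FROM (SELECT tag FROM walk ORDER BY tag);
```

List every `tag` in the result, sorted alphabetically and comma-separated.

Base: id=3 (beta) at lev 0.
Iteration 1: rows with parent_id in {3} -> eps (id 5, lev 1).
Iteration 2: rows with parent_id in {5} -> mu (id 6, lev 2), xi (id 7, lev 2).
Iteration 3: rows with parent_id in {6,7} -> ups (id 8, lev 3), tau (id 10, lev 3).
Iteration 4: no rows with parent_id in {8,10}; recursion stops.

beta, eps, mu, tau, ups, xi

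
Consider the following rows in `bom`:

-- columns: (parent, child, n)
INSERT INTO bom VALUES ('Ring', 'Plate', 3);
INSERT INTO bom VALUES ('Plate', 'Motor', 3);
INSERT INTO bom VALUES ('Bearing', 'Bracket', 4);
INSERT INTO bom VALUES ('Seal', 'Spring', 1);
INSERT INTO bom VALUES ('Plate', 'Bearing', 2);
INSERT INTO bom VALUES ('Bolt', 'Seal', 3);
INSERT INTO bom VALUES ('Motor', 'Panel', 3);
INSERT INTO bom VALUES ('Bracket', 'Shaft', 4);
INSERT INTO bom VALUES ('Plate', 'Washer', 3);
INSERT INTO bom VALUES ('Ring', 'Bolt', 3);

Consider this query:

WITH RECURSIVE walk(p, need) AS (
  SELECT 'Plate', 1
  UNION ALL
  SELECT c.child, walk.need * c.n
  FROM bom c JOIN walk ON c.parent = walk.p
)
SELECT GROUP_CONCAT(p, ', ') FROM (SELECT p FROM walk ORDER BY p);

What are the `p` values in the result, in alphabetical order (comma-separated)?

Base: (Plate, need=1).
Iteration 1: components of {Plate} -> Bearing = 1*2 = 2, Motor = 1*3 = 3, Washer = 1*3 = 3.
Iteration 2: components of {Bearing,Motor,Washer} -> Bracket = 2*4 = 8, Panel = 3*3 = 9.
Iteration 3: components of {Bracket,Panel} -> Shaft = 8*4 = 32.
Iteration 4: no further components; recursion stops.

Bearing, Bracket, Motor, Panel, Plate, Shaft, Washer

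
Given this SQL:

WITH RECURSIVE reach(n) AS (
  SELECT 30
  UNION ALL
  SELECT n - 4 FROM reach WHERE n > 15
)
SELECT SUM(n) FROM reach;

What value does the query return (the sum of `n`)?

110

Base: n=30.
Iteration 1: 30 > 15 holds -> n = 30 - 4 = 26.
Iteration 2: 26 > 15 holds -> n = 26 - 4 = 22.
Iteration 3: 22 > 15 holds -> n = 22 - 4 = 18.
Iteration 4: 18 > 15 holds -> n = 18 - 4 = 14.
Iteration 5: 14 > 15 fails; recursion stops.
SUM(n) = 30 + 26 + 22 + 18 + 14 = 110.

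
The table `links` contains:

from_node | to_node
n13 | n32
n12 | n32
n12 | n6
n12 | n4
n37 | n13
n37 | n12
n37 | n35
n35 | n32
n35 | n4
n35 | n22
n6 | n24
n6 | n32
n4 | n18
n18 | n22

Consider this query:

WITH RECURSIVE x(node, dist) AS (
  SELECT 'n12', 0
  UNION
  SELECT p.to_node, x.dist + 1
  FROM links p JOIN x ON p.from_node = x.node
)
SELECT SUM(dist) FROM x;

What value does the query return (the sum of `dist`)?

Base: (n12, dist=0).
Iteration 1: edges from {n12} -> (n32, dist=1), (n4, dist=1), (n6, dist=1).
Iteration 2: edges from {n32,n4,n6} -> (n18, dist=2), (n24, dist=2), (n32, dist=2).
Iteration 3: edges from {n18,n24,n32} -> (n22, dist=3).
Iteration 4: no outgoing edges from {n22}; recursion stops.
SUM(dist) = 0 + 1 + 1 + 1 + 2 + 2 + 2 + 3 = 12.

12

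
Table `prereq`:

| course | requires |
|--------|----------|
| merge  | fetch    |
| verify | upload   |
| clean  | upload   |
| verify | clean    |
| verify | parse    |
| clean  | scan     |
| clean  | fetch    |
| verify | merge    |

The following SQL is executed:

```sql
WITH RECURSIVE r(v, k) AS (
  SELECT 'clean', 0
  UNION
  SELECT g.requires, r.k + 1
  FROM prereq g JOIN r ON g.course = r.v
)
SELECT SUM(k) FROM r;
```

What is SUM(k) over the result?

3

Base: (clean, k=0).
Iteration 1: edges from {clean} -> (fetch, k=1), (scan, k=1), (upload, k=1).
Iteration 2: no outgoing edges from {fetch,scan,upload}; recursion stops.
SUM(k) = 0 + 1 + 1 + 1 = 3.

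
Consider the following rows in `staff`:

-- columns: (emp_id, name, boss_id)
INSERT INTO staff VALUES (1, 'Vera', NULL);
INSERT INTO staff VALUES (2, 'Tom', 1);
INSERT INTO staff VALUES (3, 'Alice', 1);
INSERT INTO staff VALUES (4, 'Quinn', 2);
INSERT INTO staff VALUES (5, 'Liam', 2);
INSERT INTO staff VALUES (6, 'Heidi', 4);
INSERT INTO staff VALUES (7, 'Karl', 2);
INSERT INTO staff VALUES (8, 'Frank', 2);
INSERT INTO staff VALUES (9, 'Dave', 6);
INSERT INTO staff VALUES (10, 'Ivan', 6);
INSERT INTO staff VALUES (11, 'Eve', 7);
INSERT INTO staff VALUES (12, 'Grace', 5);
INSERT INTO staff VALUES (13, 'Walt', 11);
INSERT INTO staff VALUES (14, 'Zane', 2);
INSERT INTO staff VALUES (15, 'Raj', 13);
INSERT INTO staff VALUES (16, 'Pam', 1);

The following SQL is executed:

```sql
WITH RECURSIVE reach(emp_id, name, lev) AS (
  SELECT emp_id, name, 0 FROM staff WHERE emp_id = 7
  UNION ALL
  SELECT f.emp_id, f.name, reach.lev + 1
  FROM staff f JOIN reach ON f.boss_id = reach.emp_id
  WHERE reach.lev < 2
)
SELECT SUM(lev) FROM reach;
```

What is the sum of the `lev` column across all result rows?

3

Base: emp_id=7 (Karl) at lev 0.
Iteration 1: rows with boss_id in {7} -> Eve (id 11, lev 1).
Iteration 2: rows with boss_id in {11} -> Walt (id 13, lev 2).
Iteration 3: lev < 2 fails for all current rows; recursion stops.
SUM(lev) = 0 + 1 + 2 = 3.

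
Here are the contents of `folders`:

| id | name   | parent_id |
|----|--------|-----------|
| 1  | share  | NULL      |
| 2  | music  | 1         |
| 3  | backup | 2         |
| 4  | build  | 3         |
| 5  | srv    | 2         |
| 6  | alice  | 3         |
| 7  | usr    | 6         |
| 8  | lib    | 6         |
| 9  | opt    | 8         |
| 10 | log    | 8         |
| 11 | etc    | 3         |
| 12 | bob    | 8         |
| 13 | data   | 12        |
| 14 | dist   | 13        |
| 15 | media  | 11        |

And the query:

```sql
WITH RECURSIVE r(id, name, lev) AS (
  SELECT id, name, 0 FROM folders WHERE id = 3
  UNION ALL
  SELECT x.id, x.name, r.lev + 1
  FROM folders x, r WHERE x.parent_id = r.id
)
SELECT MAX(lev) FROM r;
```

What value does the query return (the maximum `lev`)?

5

Base: id=3 (backup) at lev 0.
Iteration 1: rows with parent_id in {3} -> build (id 4, lev 1), alice (id 6, lev 1), etc (id 11, lev 1).
Iteration 2: rows with parent_id in {4,6,11} -> usr (id 7, lev 2), lib (id 8, lev 2), media (id 15, lev 2).
Iteration 3: rows with parent_id in {7,8,15} -> opt (id 9, lev 3), log (id 10, lev 3), bob (id 12, lev 3).
Iteration 4: rows with parent_id in {9,10,12} -> data (id 13, lev 4).
Iteration 5: rows with parent_id in {13} -> dist (id 14, lev 5).
Iteration 6: no rows with parent_id in {14}; recursion stops.
lev values: 0, 1, 1, 1, 2, 2, 2, 3, 3, 3, 4, 5; the maximum is 5.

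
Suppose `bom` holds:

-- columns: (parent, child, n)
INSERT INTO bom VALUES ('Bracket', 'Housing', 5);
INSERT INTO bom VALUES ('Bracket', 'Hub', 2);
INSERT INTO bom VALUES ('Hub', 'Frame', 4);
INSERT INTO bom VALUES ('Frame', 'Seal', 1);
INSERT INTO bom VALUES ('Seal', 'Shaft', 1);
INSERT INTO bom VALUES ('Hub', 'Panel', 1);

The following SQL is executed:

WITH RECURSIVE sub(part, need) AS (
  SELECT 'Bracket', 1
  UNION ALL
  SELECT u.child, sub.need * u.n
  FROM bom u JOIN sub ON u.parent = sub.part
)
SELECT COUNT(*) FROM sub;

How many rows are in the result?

7

Base: (Bracket, need=1).
Iteration 1: components of {Bracket} -> Housing = 1*5 = 5, Hub = 1*2 = 2.
Iteration 2: components of {Housing,Hub} -> Frame = 2*4 = 8, Panel = 2*1 = 2.
Iteration 3: components of {Frame,Panel} -> Seal = 8*1 = 8.
Iteration 4: components of {Seal} -> Shaft = 8*1 = 8.
Iteration 5: no further components; recursion stops.
Total rows emitted: 7.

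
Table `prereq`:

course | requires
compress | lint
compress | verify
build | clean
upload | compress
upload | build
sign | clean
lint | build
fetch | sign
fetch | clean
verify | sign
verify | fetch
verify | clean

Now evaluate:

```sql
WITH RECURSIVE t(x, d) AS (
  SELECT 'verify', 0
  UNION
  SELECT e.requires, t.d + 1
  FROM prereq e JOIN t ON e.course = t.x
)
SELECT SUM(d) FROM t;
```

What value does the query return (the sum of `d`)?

10

Base: (verify, d=0).
Iteration 1: edges from {verify} -> (clean, d=1), (fetch, d=1), (sign, d=1).
Iteration 2: edges from {clean,fetch,sign} -> (clean, d=2), (sign, d=2). [UNION drops 1 duplicate row(s)]
Iteration 3: edges from {clean,sign} -> (clean, d=3).
Iteration 4: no outgoing edges from {clean}; recursion stops.
SUM(d) = 0 + 1 + 1 + 1 + 2 + 2 + 3 = 10.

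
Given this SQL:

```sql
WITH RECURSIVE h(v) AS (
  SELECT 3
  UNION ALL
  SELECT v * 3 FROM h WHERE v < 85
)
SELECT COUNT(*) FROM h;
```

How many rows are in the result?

Base: v=3.
Iteration 1: 3 < 85 holds -> v = 3 * 3 = 9.
Iteration 2: 9 < 85 holds -> v = 9 * 3 = 27.
Iteration 3: 27 < 85 holds -> v = 27 * 3 = 81.
Iteration 4: 81 < 85 holds -> v = 81 * 3 = 243.
Iteration 5: 243 < 85 fails; recursion stops.
Total rows emitted: 5.

5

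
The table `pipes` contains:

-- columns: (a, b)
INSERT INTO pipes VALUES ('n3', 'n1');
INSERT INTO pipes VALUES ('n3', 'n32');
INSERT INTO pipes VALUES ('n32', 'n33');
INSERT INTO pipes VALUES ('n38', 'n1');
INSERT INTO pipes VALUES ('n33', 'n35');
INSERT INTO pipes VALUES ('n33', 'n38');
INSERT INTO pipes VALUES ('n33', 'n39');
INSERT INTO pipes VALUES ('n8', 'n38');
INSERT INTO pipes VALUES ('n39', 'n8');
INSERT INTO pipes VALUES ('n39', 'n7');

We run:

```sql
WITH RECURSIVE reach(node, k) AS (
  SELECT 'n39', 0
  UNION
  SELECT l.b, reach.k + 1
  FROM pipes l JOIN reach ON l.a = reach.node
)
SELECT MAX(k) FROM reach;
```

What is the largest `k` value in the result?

Base: (n39, k=0).
Iteration 1: edges from {n39} -> (n7, k=1), (n8, k=1).
Iteration 2: edges from {n7,n8} -> (n38, k=2).
Iteration 3: edges from {n38} -> (n1, k=3).
Iteration 4: no outgoing edges from {n1}; recursion stops.
k values: 0, 1, 1, 2, 3; the maximum is 3.

3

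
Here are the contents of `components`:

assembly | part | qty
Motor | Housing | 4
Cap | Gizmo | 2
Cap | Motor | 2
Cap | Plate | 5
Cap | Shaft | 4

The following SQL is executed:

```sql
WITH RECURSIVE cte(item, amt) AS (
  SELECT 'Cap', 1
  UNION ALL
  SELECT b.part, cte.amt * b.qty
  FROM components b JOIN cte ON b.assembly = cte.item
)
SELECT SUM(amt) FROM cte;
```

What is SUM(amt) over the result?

22

Base: (Cap, amt=1).
Iteration 1: components of {Cap} -> Gizmo = 1*2 = 2, Motor = 1*2 = 2, Plate = 1*5 = 5, Shaft = 1*4 = 4.
Iteration 2: components of {Gizmo,Motor,Plate,Shaft} -> Housing = 2*4 = 8.
Iteration 3: no further components; recursion stops.
SUM(amt) = 1 + 4 + 2 + 2 + 5 + 8 = 22.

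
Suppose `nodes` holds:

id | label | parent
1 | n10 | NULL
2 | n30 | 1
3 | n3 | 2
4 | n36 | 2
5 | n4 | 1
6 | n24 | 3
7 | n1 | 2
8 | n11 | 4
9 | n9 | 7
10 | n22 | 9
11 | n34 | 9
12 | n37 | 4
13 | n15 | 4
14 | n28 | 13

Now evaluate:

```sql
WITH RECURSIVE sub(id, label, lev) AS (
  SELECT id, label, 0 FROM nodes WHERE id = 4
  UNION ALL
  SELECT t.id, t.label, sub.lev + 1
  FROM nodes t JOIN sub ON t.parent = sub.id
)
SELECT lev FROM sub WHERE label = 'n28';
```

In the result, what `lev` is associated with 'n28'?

Base: id=4 (n36) at lev 0.
Iteration 1: rows with parent in {4} -> n11 (id 8, lev 1), n37 (id 12, lev 1), n15 (id 13, lev 1).
Iteration 2: rows with parent in {8,12,13} -> n28 (id 14, lev 2).
Iteration 3: no rows with parent in {14}; recursion stops.

2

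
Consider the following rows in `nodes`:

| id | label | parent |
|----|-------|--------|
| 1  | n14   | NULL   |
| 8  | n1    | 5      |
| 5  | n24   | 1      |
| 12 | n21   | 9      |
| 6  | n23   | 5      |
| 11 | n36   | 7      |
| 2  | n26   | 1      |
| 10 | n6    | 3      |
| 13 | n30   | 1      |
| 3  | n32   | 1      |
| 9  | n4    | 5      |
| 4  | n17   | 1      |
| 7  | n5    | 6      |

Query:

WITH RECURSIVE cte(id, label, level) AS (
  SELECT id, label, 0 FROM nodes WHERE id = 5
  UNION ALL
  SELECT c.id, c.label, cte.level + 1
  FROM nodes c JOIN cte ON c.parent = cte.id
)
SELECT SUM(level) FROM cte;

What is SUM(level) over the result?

Base: id=5 (n24) at level 0.
Iteration 1: rows with parent in {5} -> n23 (id 6, level 1), n1 (id 8, level 1), n4 (id 9, level 1).
Iteration 2: rows with parent in {6,8,9} -> n5 (id 7, level 2), n21 (id 12, level 2).
Iteration 3: rows with parent in {7,12} -> n36 (id 11, level 3).
Iteration 4: no rows with parent in {11}; recursion stops.
SUM(level) = 0 + 1 + 1 + 1 + 2 + 2 + 3 = 10.

10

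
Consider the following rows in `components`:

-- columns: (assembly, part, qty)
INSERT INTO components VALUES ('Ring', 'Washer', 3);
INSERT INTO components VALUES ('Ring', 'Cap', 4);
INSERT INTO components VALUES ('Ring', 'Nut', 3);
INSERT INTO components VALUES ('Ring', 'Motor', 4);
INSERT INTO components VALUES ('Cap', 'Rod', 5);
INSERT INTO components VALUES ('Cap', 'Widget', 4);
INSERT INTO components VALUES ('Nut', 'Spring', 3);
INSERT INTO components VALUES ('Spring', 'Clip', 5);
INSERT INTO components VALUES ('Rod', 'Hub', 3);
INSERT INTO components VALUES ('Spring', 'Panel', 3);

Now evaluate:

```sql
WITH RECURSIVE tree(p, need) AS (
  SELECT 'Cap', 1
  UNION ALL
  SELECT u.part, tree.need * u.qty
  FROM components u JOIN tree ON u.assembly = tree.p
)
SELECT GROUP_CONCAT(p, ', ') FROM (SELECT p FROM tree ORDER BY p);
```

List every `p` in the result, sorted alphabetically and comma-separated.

Base: (Cap, need=1).
Iteration 1: components of {Cap} -> Rod = 1*5 = 5, Widget = 1*4 = 4.
Iteration 2: components of {Rod,Widget} -> Hub = 5*3 = 15.
Iteration 3: no further components; recursion stops.

Cap, Hub, Rod, Widget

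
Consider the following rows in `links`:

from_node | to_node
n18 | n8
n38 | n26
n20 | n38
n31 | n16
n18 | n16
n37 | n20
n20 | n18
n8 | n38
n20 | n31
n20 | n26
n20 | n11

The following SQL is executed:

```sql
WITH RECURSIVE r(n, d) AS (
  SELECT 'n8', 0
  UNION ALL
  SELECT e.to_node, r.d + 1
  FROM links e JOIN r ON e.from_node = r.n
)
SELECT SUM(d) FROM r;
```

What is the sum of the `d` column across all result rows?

3

Base: (n8, d=0).
Iteration 1: edges from {n8} -> (n38, d=1).
Iteration 2: edges from {n38} -> (n26, d=2).
Iteration 3: no outgoing edges from {n26}; recursion stops.
SUM(d) = 0 + 1 + 2 = 3.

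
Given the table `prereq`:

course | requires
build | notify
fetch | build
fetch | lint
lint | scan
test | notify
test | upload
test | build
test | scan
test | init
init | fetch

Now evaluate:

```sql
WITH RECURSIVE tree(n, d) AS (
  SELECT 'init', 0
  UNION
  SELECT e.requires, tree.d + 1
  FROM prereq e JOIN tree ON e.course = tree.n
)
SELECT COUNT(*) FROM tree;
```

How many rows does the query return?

Base: (init, d=0).
Iteration 1: edges from {init} -> (fetch, d=1).
Iteration 2: edges from {fetch} -> (build, d=2), (lint, d=2).
Iteration 3: edges from {build,lint} -> (notify, d=3), (scan, d=3).
Iteration 4: no outgoing edges from {notify,scan}; recursion stops.
Total rows emitted: 6.

6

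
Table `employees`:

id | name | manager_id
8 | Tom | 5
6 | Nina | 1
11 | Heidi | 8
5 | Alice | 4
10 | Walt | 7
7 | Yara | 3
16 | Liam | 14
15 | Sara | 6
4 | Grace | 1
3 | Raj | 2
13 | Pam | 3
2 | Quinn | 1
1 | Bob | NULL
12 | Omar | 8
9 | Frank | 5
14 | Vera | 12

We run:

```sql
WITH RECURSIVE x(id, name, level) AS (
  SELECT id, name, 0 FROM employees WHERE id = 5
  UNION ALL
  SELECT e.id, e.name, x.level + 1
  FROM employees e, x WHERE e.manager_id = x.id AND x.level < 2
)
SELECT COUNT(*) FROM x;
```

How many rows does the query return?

5

Base: id=5 (Alice) at level 0.
Iteration 1: rows with manager_id in {5} -> Tom (id 8, level 1), Frank (id 9, level 1).
Iteration 2: rows with manager_id in {8,9} -> Heidi (id 11, level 2), Omar (id 12, level 2).
Iteration 3: level < 2 fails for all current rows; recursion stops.
Total rows emitted: 5.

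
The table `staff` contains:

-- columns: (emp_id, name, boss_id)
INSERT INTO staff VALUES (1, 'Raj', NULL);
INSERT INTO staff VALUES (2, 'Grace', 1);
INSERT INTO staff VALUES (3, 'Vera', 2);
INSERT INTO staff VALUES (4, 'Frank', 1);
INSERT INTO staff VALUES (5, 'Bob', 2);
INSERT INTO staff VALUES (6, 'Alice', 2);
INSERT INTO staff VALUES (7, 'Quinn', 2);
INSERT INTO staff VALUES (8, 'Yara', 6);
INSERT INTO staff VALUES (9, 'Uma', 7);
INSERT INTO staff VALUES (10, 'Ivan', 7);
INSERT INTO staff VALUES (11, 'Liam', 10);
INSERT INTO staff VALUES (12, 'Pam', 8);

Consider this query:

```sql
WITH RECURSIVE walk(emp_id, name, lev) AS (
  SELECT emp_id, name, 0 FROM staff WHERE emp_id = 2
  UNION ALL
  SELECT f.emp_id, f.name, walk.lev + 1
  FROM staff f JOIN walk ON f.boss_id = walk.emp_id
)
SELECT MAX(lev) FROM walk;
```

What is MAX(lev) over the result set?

Base: emp_id=2 (Grace) at lev 0.
Iteration 1: rows with boss_id in {2} -> Vera (id 3, lev 1), Bob (id 5, lev 1), Alice (id 6, lev 1), Quinn (id 7, lev 1).
Iteration 2: rows with boss_id in {3,5,6,7} -> Yara (id 8, lev 2), Uma (id 9, lev 2), Ivan (id 10, lev 2).
Iteration 3: rows with boss_id in {8,9,10} -> Liam (id 11, lev 3), Pam (id 12, lev 3).
Iteration 4: no rows with boss_id in {11,12}; recursion stops.
lev values: 0, 1, 1, 1, 1, 2, 2, 2, 3, 3; the maximum is 3.

3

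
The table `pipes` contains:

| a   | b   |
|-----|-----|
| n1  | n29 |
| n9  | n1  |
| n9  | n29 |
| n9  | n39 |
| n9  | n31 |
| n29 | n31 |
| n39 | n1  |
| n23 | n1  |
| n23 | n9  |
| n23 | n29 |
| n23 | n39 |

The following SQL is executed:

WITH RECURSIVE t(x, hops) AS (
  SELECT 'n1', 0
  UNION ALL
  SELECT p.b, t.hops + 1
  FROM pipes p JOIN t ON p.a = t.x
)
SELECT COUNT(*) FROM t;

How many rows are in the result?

3

Base: (n1, hops=0).
Iteration 1: edges from {n1} -> (n29, hops=1).
Iteration 2: edges from {n29} -> (n31, hops=2).
Iteration 3: no outgoing edges from {n31}; recursion stops.
Total rows emitted: 3.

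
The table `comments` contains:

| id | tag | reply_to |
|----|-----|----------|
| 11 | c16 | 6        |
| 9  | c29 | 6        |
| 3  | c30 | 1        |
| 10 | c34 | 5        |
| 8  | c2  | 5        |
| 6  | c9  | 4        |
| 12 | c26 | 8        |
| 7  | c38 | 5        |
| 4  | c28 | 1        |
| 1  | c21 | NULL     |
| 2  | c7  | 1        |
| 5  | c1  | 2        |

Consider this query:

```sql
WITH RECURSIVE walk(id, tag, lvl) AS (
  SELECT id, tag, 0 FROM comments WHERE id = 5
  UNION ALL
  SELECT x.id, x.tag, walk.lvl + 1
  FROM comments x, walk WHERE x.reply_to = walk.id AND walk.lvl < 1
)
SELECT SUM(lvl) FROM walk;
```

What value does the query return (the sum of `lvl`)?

3

Base: id=5 (c1) at lvl 0.
Iteration 1: rows with reply_to in {5} -> c38 (id 7, lvl 1), c2 (id 8, lvl 1), c34 (id 10, lvl 1).
Iteration 2: lvl < 1 fails for all current rows; recursion stops.
SUM(lvl) = 0 + 1 + 1 + 1 = 3.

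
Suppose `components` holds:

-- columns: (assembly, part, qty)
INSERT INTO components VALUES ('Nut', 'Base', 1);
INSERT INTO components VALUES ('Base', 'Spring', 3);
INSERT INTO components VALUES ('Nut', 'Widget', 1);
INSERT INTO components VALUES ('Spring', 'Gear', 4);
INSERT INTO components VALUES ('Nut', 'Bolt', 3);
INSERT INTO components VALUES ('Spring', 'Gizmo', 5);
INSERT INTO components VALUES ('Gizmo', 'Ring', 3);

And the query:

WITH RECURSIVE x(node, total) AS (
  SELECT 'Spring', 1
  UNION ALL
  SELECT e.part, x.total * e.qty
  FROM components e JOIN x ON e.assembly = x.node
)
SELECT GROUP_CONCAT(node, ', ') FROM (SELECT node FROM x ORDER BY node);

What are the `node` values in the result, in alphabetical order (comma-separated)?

Base: (Spring, total=1).
Iteration 1: components of {Spring} -> Gear = 1*4 = 4, Gizmo = 1*5 = 5.
Iteration 2: components of {Gear,Gizmo} -> Ring = 5*3 = 15.
Iteration 3: no further components; recursion stops.

Gear, Gizmo, Ring, Spring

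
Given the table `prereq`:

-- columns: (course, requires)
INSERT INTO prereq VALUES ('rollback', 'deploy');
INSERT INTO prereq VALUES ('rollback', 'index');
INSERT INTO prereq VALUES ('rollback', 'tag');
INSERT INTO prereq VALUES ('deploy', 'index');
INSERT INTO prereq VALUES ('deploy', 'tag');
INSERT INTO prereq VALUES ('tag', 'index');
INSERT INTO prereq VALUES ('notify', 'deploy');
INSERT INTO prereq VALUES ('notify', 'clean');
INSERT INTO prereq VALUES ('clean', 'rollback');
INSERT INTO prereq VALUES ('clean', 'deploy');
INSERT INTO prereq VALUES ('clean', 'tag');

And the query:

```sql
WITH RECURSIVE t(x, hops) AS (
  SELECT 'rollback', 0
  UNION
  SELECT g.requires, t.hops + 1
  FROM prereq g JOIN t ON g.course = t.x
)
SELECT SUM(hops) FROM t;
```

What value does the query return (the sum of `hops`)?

Base: (rollback, hops=0).
Iteration 1: edges from {rollback} -> (deploy, hops=1), (index, hops=1), (tag, hops=1).
Iteration 2: edges from {deploy,index,tag} -> (index, hops=2), (tag, hops=2). [UNION drops 1 duplicate row(s)]
Iteration 3: edges from {index,tag} -> (index, hops=3).
Iteration 4: no outgoing edges from {index}; recursion stops.
SUM(hops) = 0 + 1 + 1 + 1 + 2 + 2 + 3 = 10.

10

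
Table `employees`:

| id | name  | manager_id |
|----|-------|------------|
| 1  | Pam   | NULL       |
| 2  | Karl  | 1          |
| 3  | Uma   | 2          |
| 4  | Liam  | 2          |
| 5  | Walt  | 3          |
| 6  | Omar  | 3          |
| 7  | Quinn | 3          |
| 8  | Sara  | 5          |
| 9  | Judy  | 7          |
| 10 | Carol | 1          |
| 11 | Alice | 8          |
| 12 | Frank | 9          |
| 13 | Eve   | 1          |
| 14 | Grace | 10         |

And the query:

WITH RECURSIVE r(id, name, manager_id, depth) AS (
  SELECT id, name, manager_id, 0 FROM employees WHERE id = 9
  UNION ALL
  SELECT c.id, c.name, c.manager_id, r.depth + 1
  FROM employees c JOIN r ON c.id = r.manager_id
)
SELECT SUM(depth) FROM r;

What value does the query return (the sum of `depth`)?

10

Base: id=9 (Judy), manager_id=7, depth 0.
Iteration 1: join on id=7 -> Quinn (id 7, manager_id=3, depth 1).
Iteration 2: join on id=3 -> Uma (id 3, manager_id=2, depth 2).
Iteration 3: join on id=2 -> Karl (id 2, manager_id=1, depth 3).
Iteration 4: join on id=1 -> Pam (id 1, manager_id=NULL, depth 4).
Iteration 5: manager_id is NULL; no match; recursion stops.
SUM(depth) = 0 + 1 + 2 + 3 + 4 = 10.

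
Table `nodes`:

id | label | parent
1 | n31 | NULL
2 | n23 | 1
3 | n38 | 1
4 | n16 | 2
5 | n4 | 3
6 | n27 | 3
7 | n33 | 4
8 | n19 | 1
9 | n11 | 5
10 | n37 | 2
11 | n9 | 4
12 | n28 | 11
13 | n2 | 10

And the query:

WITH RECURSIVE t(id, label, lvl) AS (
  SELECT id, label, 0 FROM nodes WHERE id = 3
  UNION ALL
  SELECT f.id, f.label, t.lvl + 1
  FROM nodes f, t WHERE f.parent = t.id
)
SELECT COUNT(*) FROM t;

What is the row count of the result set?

4

Base: id=3 (n38) at lvl 0.
Iteration 1: rows with parent in {3} -> n4 (id 5, lvl 1), n27 (id 6, lvl 1).
Iteration 2: rows with parent in {5,6} -> n11 (id 9, lvl 2).
Iteration 3: no rows with parent in {9}; recursion stops.
Total rows emitted: 4.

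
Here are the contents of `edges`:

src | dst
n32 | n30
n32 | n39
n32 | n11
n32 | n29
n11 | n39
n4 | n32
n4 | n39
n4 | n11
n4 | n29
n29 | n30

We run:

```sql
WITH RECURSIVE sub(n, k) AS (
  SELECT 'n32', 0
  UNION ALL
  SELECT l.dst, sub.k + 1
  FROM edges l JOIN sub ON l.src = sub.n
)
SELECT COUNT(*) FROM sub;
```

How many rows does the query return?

Base: (n32, k=0).
Iteration 1: edges from {n32} -> (n11, k=1), (n29, k=1), (n30, k=1), (n39, k=1).
Iteration 2: edges from {n11,n29,n30,n39} -> (n30, k=2), (n39, k=2).
Iteration 3: no outgoing edges from {n30,n39}; recursion stops.
Total rows emitted: 7.

7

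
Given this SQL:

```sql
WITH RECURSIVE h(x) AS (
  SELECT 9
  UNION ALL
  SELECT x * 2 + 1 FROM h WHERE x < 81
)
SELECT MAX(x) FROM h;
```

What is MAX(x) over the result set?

159

Base: x=9.
Iteration 1: 9 < 81 holds -> x = 9 * 2 + 1 = 19.
Iteration 2: 19 < 81 holds -> x = 19 * 2 + 1 = 39.
Iteration 3: 39 < 81 holds -> x = 39 * 2 + 1 = 79.
Iteration 4: 79 < 81 holds -> x = 79 * 2 + 1 = 159.
Iteration 5: 159 < 81 fails; recursion stops.
x values: 9, 19, 39, 79, 159; the maximum is 159.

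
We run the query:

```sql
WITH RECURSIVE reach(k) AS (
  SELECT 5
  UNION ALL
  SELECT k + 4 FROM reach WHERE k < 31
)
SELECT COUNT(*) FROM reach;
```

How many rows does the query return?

8

Base: k=5.
Iteration 1: 5 < 31 holds -> k = 5 + 4 = 9.
Iteration 2: 9 < 31 holds -> k = 9 + 4 = 13.
Iteration 3: 13 < 31 holds -> k = 13 + 4 = 17.
Iteration 4: 17 < 31 holds -> k = 17 + 4 = 21.
Iteration 5: 21 < 31 holds -> k = 21 + 4 = 25.
Iteration 6: 25 < 31 holds -> k = 25 + 4 = 29.
Iteration 7: 29 < 31 holds -> k = 29 + 4 = 33.
Iteration 8: 33 < 31 fails; recursion stops.
Total rows emitted: 8.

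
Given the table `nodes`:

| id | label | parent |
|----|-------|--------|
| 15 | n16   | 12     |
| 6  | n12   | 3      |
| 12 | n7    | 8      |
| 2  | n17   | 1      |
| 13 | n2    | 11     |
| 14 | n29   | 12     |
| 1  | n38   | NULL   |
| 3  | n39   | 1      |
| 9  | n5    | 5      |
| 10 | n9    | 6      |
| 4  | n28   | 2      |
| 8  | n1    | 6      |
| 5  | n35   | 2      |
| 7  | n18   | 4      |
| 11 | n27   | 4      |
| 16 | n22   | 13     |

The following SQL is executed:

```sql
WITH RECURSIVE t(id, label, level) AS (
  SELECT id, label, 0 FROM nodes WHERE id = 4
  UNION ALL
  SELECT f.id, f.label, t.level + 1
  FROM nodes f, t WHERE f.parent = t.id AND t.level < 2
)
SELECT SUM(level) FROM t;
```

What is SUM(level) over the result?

Base: id=4 (n28) at level 0.
Iteration 1: rows with parent in {4} -> n18 (id 7, level 1), n27 (id 11, level 1).
Iteration 2: rows with parent in {7,11} -> n2 (id 13, level 2).
Iteration 3: level < 2 fails for all current rows; recursion stops.
SUM(level) = 0 + 1 + 1 + 2 = 4.

4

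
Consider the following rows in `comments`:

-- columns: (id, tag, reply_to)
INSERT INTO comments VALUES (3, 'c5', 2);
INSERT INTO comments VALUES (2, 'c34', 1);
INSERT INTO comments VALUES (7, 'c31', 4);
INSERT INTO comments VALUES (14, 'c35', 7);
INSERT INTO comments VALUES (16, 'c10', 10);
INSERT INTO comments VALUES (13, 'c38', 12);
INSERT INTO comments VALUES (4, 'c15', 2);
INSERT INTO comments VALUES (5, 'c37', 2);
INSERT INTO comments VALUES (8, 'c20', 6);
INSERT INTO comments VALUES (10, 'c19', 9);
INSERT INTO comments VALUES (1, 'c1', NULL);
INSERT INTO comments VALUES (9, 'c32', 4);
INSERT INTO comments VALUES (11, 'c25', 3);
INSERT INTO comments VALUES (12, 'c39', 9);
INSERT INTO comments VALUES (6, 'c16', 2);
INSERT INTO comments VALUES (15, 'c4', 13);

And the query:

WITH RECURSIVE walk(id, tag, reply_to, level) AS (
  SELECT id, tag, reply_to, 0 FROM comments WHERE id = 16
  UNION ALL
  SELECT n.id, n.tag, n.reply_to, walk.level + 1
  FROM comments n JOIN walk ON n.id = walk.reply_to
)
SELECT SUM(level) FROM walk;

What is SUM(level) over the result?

Base: id=16 (c10), reply_to=10, level 0.
Iteration 1: join on id=10 -> c19 (id 10, reply_to=9, level 1).
Iteration 2: join on id=9 -> c32 (id 9, reply_to=4, level 2).
Iteration 3: join on id=4 -> c15 (id 4, reply_to=2, level 3).
Iteration 4: join on id=2 -> c34 (id 2, reply_to=1, level 4).
Iteration 5: join on id=1 -> c1 (id 1, reply_to=NULL, level 5).
Iteration 6: reply_to is NULL; no match; recursion stops.
SUM(level) = 0 + 1 + 2 + 3 + 4 + 5 = 15.

15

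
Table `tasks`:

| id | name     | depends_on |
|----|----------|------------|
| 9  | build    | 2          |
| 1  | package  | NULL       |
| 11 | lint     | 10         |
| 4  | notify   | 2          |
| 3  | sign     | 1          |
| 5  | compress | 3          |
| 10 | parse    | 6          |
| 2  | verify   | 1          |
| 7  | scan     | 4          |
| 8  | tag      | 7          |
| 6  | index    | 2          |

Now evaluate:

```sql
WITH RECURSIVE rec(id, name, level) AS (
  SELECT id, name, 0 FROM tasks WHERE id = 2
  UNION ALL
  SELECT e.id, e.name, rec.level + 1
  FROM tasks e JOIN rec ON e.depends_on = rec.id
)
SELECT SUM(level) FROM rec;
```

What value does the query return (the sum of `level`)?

Base: id=2 (verify) at level 0.
Iteration 1: rows with depends_on in {2} -> notify (id 4, level 1), index (id 6, level 1), build (id 9, level 1).
Iteration 2: rows with depends_on in {4,6,9} -> scan (id 7, level 2), parse (id 10, level 2).
Iteration 3: rows with depends_on in {7,10} -> tag (id 8, level 3), lint (id 11, level 3).
Iteration 4: no rows with depends_on in {8,11}; recursion stops.
SUM(level) = 0 + 1 + 1 + 1 + 2 + 2 + 3 + 3 = 13.

13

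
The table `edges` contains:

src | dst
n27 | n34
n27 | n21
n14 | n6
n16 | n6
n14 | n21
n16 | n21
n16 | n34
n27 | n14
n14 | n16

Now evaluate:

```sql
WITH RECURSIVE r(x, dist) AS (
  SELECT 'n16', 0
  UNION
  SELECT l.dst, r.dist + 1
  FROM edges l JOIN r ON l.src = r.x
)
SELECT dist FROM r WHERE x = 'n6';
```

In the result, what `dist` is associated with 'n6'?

Base: (n16, dist=0).
Iteration 1: edges from {n16} -> (n21, dist=1), (n34, dist=1), (n6, dist=1).
Iteration 2: no outgoing edges from {n21,n34,n6}; recursion stops.

1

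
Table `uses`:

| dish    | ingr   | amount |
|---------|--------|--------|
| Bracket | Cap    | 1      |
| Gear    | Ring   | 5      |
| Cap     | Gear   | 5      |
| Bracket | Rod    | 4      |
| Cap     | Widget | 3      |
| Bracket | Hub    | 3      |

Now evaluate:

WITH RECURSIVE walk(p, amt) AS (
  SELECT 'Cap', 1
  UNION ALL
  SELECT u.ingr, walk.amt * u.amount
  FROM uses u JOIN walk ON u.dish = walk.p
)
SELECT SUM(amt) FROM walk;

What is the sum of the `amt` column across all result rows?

34

Base: (Cap, amt=1).
Iteration 1: components of {Cap} -> Gear = 1*5 = 5, Widget = 1*3 = 3.
Iteration 2: components of {Gear,Widget} -> Ring = 5*5 = 25.
Iteration 3: no further components; recursion stops.
SUM(amt) = 1 + 5 + 3 + 25 = 34.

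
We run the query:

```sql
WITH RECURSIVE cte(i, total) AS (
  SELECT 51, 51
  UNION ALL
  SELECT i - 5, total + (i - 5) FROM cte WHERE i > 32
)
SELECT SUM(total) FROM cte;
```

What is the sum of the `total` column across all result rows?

Base: i=51, total=51.
Iteration 1: 51 > 32 holds -> i = 51 - 5 = 46, total = 51 + 46 = 97.
Iteration 2: 46 > 32 holds -> i = 46 - 5 = 41, total = 97 + 41 = 138.
Iteration 3: 41 > 32 holds -> i = 41 - 5 = 36, total = 138 + 36 = 174.
Iteration 4: 36 > 32 holds -> i = 36 - 5 = 31, total = 174 + 31 = 205.
Iteration 5: 31 > 32 fails; recursion stops.
SUM(total) = 51 + 97 + 138 + 174 + 205 = 665.

665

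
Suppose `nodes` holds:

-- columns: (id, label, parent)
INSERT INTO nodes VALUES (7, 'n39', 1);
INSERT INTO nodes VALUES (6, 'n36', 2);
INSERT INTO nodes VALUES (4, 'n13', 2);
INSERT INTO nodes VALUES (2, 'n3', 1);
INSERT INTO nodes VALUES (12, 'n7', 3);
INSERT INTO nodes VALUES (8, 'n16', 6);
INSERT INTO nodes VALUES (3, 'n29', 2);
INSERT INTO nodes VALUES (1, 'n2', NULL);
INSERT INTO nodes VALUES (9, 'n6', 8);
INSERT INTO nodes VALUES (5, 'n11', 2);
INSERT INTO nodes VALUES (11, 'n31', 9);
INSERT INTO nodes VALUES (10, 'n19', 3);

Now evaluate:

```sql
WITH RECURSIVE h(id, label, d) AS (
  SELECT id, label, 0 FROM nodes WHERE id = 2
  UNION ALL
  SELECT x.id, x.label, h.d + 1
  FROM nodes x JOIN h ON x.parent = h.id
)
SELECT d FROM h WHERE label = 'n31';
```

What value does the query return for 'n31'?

4

Base: id=2 (n3) at d 0.
Iteration 1: rows with parent in {2} -> n29 (id 3, d 1), n13 (id 4, d 1), n11 (id 5, d 1), n36 (id 6, d 1).
Iteration 2: rows with parent in {3,4,5,6} -> n16 (id 8, d 2), n19 (id 10, d 2), n7 (id 12, d 2).
Iteration 3: rows with parent in {8,10,12} -> n6 (id 9, d 3).
Iteration 4: rows with parent in {9} -> n31 (id 11, d 4).
Iteration 5: no rows with parent in {11}; recursion stops.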